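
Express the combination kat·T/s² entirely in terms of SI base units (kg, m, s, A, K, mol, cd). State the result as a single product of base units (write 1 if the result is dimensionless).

kat = mol/s = s⁻¹·mol (catalytic activity).
T = Wb/m² (flux density = flux per area),
    = kg·s⁻²·A⁻¹.
Combining: kat·s⁻²·T = (s⁻¹·mol) · s⁻² · (kg·s⁻²·A⁻¹) = kg·s⁻⁵·A⁻¹·mol.

kg·s⁻⁵·A⁻¹·mol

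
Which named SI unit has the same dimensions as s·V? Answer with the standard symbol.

Wb

V = W/A (potential = power per current),
    = kg·m²·s⁻³·A⁻¹.
Combining: s·V = s · (kg·m²·s⁻³·A⁻¹) = kg·m²·s⁻²·A⁻¹.
kg·m²·s⁻²·A⁻¹ is the base-SI form of the weber.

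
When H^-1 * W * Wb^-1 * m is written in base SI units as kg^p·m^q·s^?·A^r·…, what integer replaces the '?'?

1

H = Wb/A (inductance = flux per current),
    = kg·m²·s⁻²·A⁻².
So H⁻¹ = kg⁻¹·m⁻²·s²·A².
W = J/s (power = energy per time),
    = kg·m²·s⁻³.
Wb = V·s (flux: a volt is a weber per second),
    = kg·m²·s⁻²·A⁻¹.
So Wb⁻¹ = kg⁻¹·m⁻²·s²·A.
Combining: H⁻¹·W·Wb⁻¹·m = (kg⁻¹·m⁻²·s²·A²) · (kg·m²·s⁻³) · (kg⁻¹·m⁻²·s²·A) · m = kg⁻¹·m⁻¹·s·A³.
The exponent of s is 1.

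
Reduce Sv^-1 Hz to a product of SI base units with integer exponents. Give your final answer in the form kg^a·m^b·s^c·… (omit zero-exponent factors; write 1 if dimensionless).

Sv = J/kg (equivalent dose = energy per mass),
    = m²·s⁻².
So Sv⁻¹ = m⁻²·s².
Hz = 1/s = s⁻¹ (frequency is cycles per second).
Combining: Sv⁻¹·Hz = (m⁻²·s²) · s⁻¹ = m⁻²·s.

m⁻²·s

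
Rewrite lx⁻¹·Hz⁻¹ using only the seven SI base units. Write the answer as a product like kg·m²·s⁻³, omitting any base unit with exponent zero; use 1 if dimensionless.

m²·s·cd⁻¹

lx = m⁻²·cd.
So lx⁻¹ = m²·cd⁻¹.
Hz = s⁻¹.
So Hz⁻¹ = s.
Combining: lx⁻¹·Hz⁻¹ = (m²·cd⁻¹) · s = m²·s·cd⁻¹.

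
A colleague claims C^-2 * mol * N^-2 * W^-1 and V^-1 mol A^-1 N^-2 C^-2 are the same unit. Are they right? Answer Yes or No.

Yes

Left side:
  C = s·A.
  So C⁻² = s⁻²·A⁻².
  N = kg·m·s⁻².
  So N⁻² = kg⁻²·m⁻²·s⁴.
  W = kg·m²·s⁻³.
  So W⁻¹ = kg⁻¹·m⁻²·s³.
  Combining: C⁻²·mol·N⁻²·W⁻¹ = (s⁻²·A⁻²) · mol · (kg⁻²·m⁻²·s⁴) · (kg⁻¹·m⁻²·s³) = kg⁻³·m⁻⁴·s⁵·A⁻²·mol.
Right side:
  V = W/A (potential = power per current),
      = kg·m²·s⁻³·A⁻¹.
  So V⁻¹ = kg⁻¹·m⁻²·s³·A.
  N = kg·m/s² = kg·m·s⁻² (force = mass × acceleration).
  So N⁻² = kg⁻²·m⁻²·s⁴.
  C = A·s = s·A (charge = current × time).
  So C⁻² = s⁻²·A⁻².
  Combining: V⁻¹·mol·A⁻¹·N⁻²·C⁻² = (kg⁻¹·m⁻²·s³·A) · mol · A⁻¹ · (kg⁻²·m⁻²·s⁴) · (s⁻²·A⁻²) = kg⁻³·m⁻⁴·s⁵·A⁻²·mol.
Both reduce to kg⁻³·m⁻⁴·s⁵·A⁻²·mol.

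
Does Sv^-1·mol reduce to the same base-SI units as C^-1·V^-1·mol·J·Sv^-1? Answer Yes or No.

Left side:
  Sv = m²·s⁻².
  So Sv⁻¹ = m⁻²·s².
  Combining: Sv⁻¹·mol = (m⁻²·s²) · mol = m⁻²·s²·mol.
Right side:
  C = s·A.
  So C⁻¹ = s⁻¹·A⁻¹.
  V = kg·m²·s⁻³·A⁻¹.
  So V⁻¹ = kg⁻¹·m⁻²·s³·A.
  J = kg·m²·s⁻².
  Sv = m²·s⁻².
  So Sv⁻¹ = m⁻²·s².
  Combining: C⁻¹·V⁻¹·mol·J·Sv⁻¹ = (s⁻¹·A⁻¹) · (kg⁻¹·m⁻²·s³·A) · mol · (kg·m²·s⁻²) · (m⁻²·s²) = m⁻²·s²·mol.
Both reduce to m⁻²·s²·mol.

Yes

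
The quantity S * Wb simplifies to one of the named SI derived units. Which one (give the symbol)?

C

S = kg⁻¹·m⁻²·s³·A².
Wb = kg·m²·s⁻²·A⁻¹.
Combining: S·Wb = (kg⁻¹·m⁻²·s³·A²) · (kg·m²·s⁻²·A⁻¹) = s·A.
s·A is the base-SI form of the coulomb.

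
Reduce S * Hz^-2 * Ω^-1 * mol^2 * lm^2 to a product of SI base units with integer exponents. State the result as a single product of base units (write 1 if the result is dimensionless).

S = kg⁻¹·m⁻²·s³·A².
Hz = s⁻¹.
So Hz⁻² = s².
Ω = kg·m²·s⁻³·A⁻².
So Ω⁻¹ = kg⁻¹·m⁻²·s³·A².
lm = cd.
So lm² = cd².
Combining: S·Hz⁻²·Ω⁻¹·mol²·lm² = (kg⁻¹·m⁻²·s³·A²) · s² · (kg⁻¹·m⁻²·s³·A²) · mol² · cd² = kg⁻²·m⁻⁴·s⁸·A⁴·mol²·cd².

kg⁻²·m⁻⁴·s⁸·A⁴·mol²·cd²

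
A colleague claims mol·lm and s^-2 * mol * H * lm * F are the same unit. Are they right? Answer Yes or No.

Left side:
  lm = cd·sr = cd (luminous flux; sr is dimensionless).
  Combining: mol·lm = mol · cd = mol·cd.
Right side:
  H = Wb/A (inductance = flux per current),
      = kg·m²·s⁻²·A⁻².
  lm = cd·sr = cd (luminous flux; sr is dimensionless).
  F = C/V (capacitance = charge per voltage),
      = A·s/(kg·m²·s⁻³·A⁻¹) (substituting C and V),
      = kg⁻¹·m⁻²·s⁴·A².
  Combining: s⁻²·mol·H·lm·F = s⁻² · mol · (kg·m²·s⁻²·A⁻²) · cd · (kg⁻¹·m⁻²·s⁴·A²) = mol·cd.
Both reduce to mol·cd.

Yes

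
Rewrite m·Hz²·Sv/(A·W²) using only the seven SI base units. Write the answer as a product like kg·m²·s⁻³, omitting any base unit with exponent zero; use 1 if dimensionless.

Hz = 1/s = s⁻¹ (frequency is cycles per second).
So Hz² = s⁻².
Sv = J/kg (equivalent dose = energy per mass),
    = m²·s⁻².
W = J/s (power = energy per time),
    = kg·m²·s⁻³.
So W⁻² = kg⁻²·m⁻⁴·s⁶.
Combining: m·Hz²·A⁻¹·Sv·W⁻² = m · s⁻² · A⁻¹ · (m²·s⁻²) · (kg⁻²·m⁻⁴·s⁶) = kg⁻²·m⁻¹·s²·A⁻¹.

kg⁻²·m⁻¹·s²·A⁻¹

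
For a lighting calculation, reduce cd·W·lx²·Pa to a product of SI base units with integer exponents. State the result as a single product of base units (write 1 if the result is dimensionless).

kg²·m⁻³·s⁻⁵·cd³

W = kg·m²·s⁻³.
lx = m⁻²·cd.
So lx² = m⁻⁴·cd².
Pa = kg·m⁻¹·s⁻².
Combining: cd·W·lx²·Pa = cd · (kg·m²·s⁻³) · (m⁻⁴·cd²) · (kg·m⁻¹·s⁻²) = kg²·m⁻³·s⁻⁵·cd³.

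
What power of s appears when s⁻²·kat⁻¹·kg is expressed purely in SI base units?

kat = mol/s = s⁻¹·mol (catalytic activity).
So kat⁻¹ = s·mol⁻¹.
Combining: s⁻²·kat⁻¹·kg = s⁻² · (s·mol⁻¹) · kg = kg·s⁻¹·mol⁻¹.
The exponent of s is -1.

-1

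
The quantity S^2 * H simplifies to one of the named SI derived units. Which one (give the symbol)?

F

S = 1/Ω (conductance is reciprocal resistance),
    = kg⁻¹·m⁻²·s³·A².
So S² = kg⁻²·m⁻⁴·s⁶·A⁴.
H = Wb/A (inductance = flux per current),
    = kg·m²·s⁻²·A⁻².
Combining: S²·H = (kg⁻²·m⁻⁴·s⁶·A⁴) · (kg·m²·s⁻²·A⁻²) = kg⁻¹·m⁻²·s⁴·A².
kg⁻¹·m⁻²·s⁴·A² is the base-SI form of the farad.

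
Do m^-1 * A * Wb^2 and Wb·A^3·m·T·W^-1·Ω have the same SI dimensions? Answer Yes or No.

Left side:
  Wb = kg·m²·s⁻²·A⁻¹.
  So Wb² = kg²·m⁴·s⁻⁴·A⁻².
  Combining: m⁻¹·A·Wb² = m⁻¹ · A · (kg²·m⁴·s⁻⁴·A⁻²) = kg²·m³·s⁻⁴·A⁻¹.
Right side:
  Wb = V·s (flux: a volt is a weber per second),
      = kg·m²·s⁻²·A⁻¹.
  T = Wb/m² (flux density = flux per area),
      = kg·s⁻²·A⁻¹.
  W = J/s (power = energy per time),
      = kg·m²·s⁻³.
  So W⁻¹ = kg⁻¹·m⁻²·s³.
  Ω = V/A (resistance = voltage per current),
      = kg·m²·s⁻³·A⁻².
  Combining: Wb·A³·m·T·W⁻¹·Ω = (kg·m²·s⁻²·A⁻¹) · A³ · m · (kg·s⁻²·A⁻¹) · (kg⁻¹·m⁻²·s³) · (kg·m²·s⁻³·A⁻²) = kg²·m³·s⁻⁴·A⁻¹.
Both reduce to kg²·m³·s⁻⁴·A⁻¹.

Yes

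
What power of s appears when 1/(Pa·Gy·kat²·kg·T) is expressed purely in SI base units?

Pa = N/m² (pressure = force per area),
    = kg·m⁻¹·s⁻².
So Pa⁻¹ = kg⁻¹·m·s².
Gy = J/kg (absorbed dose = energy per mass),
    = m²·s⁻².
So Gy⁻¹ = m⁻²·s².
kat = mol/s = s⁻¹·mol (catalytic activity).
So kat⁻² = s²·mol⁻².
T = Wb/m² (flux density = flux per area),
    = kg·s⁻²·A⁻¹.
So T⁻¹ = kg⁻¹·s²·A.
Combining: Pa⁻¹·Gy⁻¹·kat⁻²·kg⁻¹·T⁻¹ = (kg⁻¹·m·s²) · (m⁻²·s²) · (s²·mol⁻²) · kg⁻¹ · (kg⁻¹·s²·A) = kg⁻³·m⁻¹·s⁸·A·mol⁻².
The exponent of s is 8.

8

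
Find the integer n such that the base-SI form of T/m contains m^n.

T = Wb/m² (flux density = flux per area),
    = kg·s⁻²·A⁻¹.
Combining: m⁻¹·T = m⁻¹ · (kg·s⁻²·A⁻¹) = kg·m⁻¹·s⁻²·A⁻¹.
The exponent of m is -1.

-1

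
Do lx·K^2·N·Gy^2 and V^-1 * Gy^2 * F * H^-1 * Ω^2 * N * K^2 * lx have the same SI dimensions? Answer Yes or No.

Left side:
  lx = lm/m² (illuminance = luminous flux per area),
      = m⁻²·cd.
  N = kg·m/s² = kg·m·s⁻² (force = mass × acceleration).
  Gy = J/kg (absorbed dose = energy per mass),
      = m²·s⁻².
  So Gy² = m⁴·s⁻⁴.
  Combining: lx·K²·N·Gy² = (m⁻²·cd) · K² · (kg·m·s⁻²) · (m⁴·s⁻⁴) = kg·m³·s⁻⁶·K²·cd.
Right side:
  V = W/A (potential = power per current),
      = kg·m²·s⁻³·A⁻¹.
  So V⁻¹ = kg⁻¹·m⁻²·s³·A.
  Gy = J/kg (absorbed dose = energy per mass),
      = m²·s⁻².
  So Gy² = m⁴·s⁻⁴.
  F = C/V (capacitance = charge per voltage),
      = A·s/(kg·m²·s⁻³·A⁻¹) (substituting C and V),
      = kg⁻¹·m⁻²·s⁴·A².
  H = Wb/A (inductance = flux per current),
      = kg·m²·s⁻²·A⁻².
  So H⁻¹ = kg⁻¹·m⁻²·s²·A².
  Ω = V/A (resistance = voltage per current),
      = kg·m²·s⁻³·A⁻².
  So Ω² = kg²·m⁴·s⁻⁶·A⁻⁴.
  N = kg·m/s² = kg·m·s⁻² (force = mass × acceleration).
  lx = lm/m² (illuminance = luminous flux per area),
      = m⁻²·cd.
  Combining: V⁻¹·Gy²·F·H⁻¹·Ω²·N·K²·lx = (kg⁻¹·m⁻²·s³·A) · (m⁴·s⁻⁴) · (kg⁻¹·m⁻²·s⁴·A²) · (kg⁻¹·m⁻²·s²·A²) · (kg²·m⁴·s⁻⁶·A⁻⁴) · (kg·m·s⁻²) · K² · (m⁻²·cd) = m·s⁻³·A·K²·cd.
Left is kg·m³·s⁻⁶·K²·cd; right is m·s⁻³·A·K²·cd — different.

No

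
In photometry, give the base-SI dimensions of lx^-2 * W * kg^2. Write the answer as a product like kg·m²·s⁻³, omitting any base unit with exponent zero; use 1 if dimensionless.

kg³·m⁶·s⁻³·cd⁻²

lx = lm/m² (illuminance = luminous flux per area),
    = m⁻²·cd.
So lx⁻² = m⁴·cd⁻².
W = J/s (power = energy per time),
    = kg·m²·s⁻³.
Combining: lx⁻²·W·kg² = (m⁴·cd⁻²) · (kg·m²·s⁻³) · kg² = kg³·m⁶·s⁻³·cd⁻².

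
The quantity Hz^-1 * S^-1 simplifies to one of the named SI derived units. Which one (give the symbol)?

Hz = s⁻¹.
So Hz⁻¹ = s.
S = kg⁻¹·m⁻²·s³·A².
So S⁻¹ = kg·m²·s⁻³·A⁻².
Combining: Hz⁻¹·S⁻¹ = s · (kg·m²·s⁻³·A⁻²) = kg·m²·s⁻²·A⁻².
kg·m²·s⁻²·A⁻² is the base-SI form of the henry.

H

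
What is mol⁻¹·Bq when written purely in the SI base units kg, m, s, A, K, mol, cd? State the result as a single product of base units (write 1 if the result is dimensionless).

Bq = s⁻¹.
Combining: mol⁻¹·Bq = mol⁻¹ · s⁻¹ = s⁻¹·mol⁻¹.

s⁻¹·mol⁻¹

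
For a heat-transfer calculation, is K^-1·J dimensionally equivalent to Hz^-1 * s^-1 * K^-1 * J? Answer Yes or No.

Left side:
  J = kg·m²·s⁻².
  Combining: K⁻¹·J = K⁻¹ · (kg·m²·s⁻²) = kg·m²·s⁻²·K⁻¹.
Right side:
  Hz = 1/s = s⁻¹ (frequency is cycles per second).
  So Hz⁻¹ = s.
  J = N·m (work = force × distance),
      = kg·m²·s⁻².
  Combining: Hz⁻¹·s⁻¹·K⁻¹·J = s · s⁻¹ · K⁻¹ · (kg·m²·s⁻²) = kg·m²·s⁻²·K⁻¹.
Both reduce to kg·m²·s⁻²·K⁻¹.

Yes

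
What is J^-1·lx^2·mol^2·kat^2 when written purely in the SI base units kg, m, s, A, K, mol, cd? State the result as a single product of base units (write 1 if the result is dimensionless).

J = N·m (work = force × distance),
    = kg·m²·s⁻².
So J⁻¹ = kg⁻¹·m⁻²·s².
lx = lm/m² (illuminance = luminous flux per area),
    = m⁻²·cd.
So lx² = m⁻⁴·cd².
kat = mol/s = s⁻¹·mol (catalytic activity).
So kat² = s⁻²·mol².
Combining: J⁻¹·lx²·mol²·kat² = (kg⁻¹·m⁻²·s²) · (m⁻⁴·cd²) · mol² · (s⁻²·mol²) = kg⁻¹·m⁻⁶·mol⁴·cd².

kg⁻¹·m⁻⁶·mol⁴·cd²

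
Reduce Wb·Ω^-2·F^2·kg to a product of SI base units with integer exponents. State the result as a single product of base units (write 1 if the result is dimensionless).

Wb = V·s (flux: a volt is a weber per second),
    = kg·m²·s⁻²·A⁻¹.
Ω = V/A (resistance = voltage per current),
    = kg·m²·s⁻³·A⁻².
So Ω⁻² = kg⁻²·m⁻⁴·s⁶·A⁴.
F = C/V (capacitance = charge per voltage),
    = A·s/(kg·m²·s⁻³·A⁻¹) (substituting C and V),
    = kg⁻¹·m⁻²·s⁴·A².
So F² = kg⁻²·m⁻⁴·s⁸·A⁴.
Combining: Wb·Ω⁻²·F²·kg = (kg·m²·s⁻²·A⁻¹) · (kg⁻²·m⁻⁴·s⁶·A⁴) · (kg⁻²·m⁻⁴·s⁸·A⁴) · kg = kg⁻²·m⁻⁶·s¹²·A⁷.

kg⁻²·m⁻⁶·s¹²·A⁷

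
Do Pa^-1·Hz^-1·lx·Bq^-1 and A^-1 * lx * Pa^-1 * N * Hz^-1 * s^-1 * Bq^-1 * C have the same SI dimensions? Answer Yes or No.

Left side:
  Pa = N/m² (pressure = force per area),
      = kg·m⁻¹·s⁻².
  So Pa⁻¹ = kg⁻¹·m·s².
  Hz = 1/s = s⁻¹ (frequency is cycles per second).
  So Hz⁻¹ = s.
  lx = lm/m² (illuminance = luminous flux per area),
      = m⁻²·cd.
  Bq = 1/s = s⁻¹ (activity is decays per second).
  So Bq⁻¹ = s.
  Combining: Pa⁻¹·Hz⁻¹·lx·Bq⁻¹ = (kg⁻¹·m·s²) · s · (m⁻²·cd) · s = kg⁻¹·m⁻¹·s⁴·cd.
Right side:
  lx = lm/m² (illuminance = luminous flux per area),
      = m⁻²·cd.
  Pa = N/m² (pressure = force per area),
      = kg·m⁻¹·s⁻².
  So Pa⁻¹ = kg⁻¹·m·s².
  N = kg·m/s² = kg·m·s⁻² (force = mass × acceleration).
  Hz = 1/s = s⁻¹ (frequency is cycles per second).
  So Hz⁻¹ = s.
  Bq = 1/s = s⁻¹ (activity is decays per second).
  So Bq⁻¹ = s.
  C = A·s = s·A (charge = current × time).
  Combining: A⁻¹·lx·Pa⁻¹·N·Hz⁻¹·s⁻¹·Bq⁻¹·C = A⁻¹ · (m⁻²·cd) · (kg⁻¹·m·s²) · (kg·m·s⁻²) · s · s⁻¹ · s · (s·A) = s²·cd.
Left is kg⁻¹·m⁻¹·s⁴·cd; right is s²·cd — different.

No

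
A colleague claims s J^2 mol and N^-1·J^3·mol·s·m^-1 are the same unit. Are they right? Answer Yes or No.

Left side:
  J = kg·m²·s⁻².
  So J² = kg²·m⁴·s⁻⁴.
  Combining: s·J²·mol = s · (kg²·m⁴·s⁻⁴) · mol = kg²·m⁴·s⁻³·mol.
Right side:
  N = kg·m/s² = kg·m·s⁻² (force = mass × acceleration).
  So N⁻¹ = kg⁻¹·m⁻¹·s².
  J = N·m (work = force × distance),
      = kg·m²·s⁻².
  So J³ = kg³·m⁶·s⁻⁶.
  Combining: N⁻¹·J³·mol·s·m⁻¹ = (kg⁻¹·m⁻¹·s²) · (kg³·m⁶·s⁻⁶) · mol · s · m⁻¹ = kg²·m⁴·s⁻³·mol.
Both reduce to kg²·m⁴·s⁻³·mol.

Yes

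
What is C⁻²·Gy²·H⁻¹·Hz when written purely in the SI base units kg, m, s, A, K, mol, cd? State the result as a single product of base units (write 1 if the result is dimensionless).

C = A·s = s·A (charge = current × time).
So C⁻² = s⁻²·A⁻².
Gy = J/kg (absorbed dose = energy per mass),
    = m²·s⁻².
So Gy² = m⁴·s⁻⁴.
H = Wb/A (inductance = flux per current),
    = kg·m²·s⁻²·A⁻².
So H⁻¹ = kg⁻¹·m⁻²·s²·A².
Hz = 1/s = s⁻¹ (frequency is cycles per second).
Combining: C⁻²·Gy²·H⁻¹·Hz = (s⁻²·A⁻²) · (m⁴·s⁻⁴) · (kg⁻¹·m⁻²·s²·A²) · s⁻¹ = kg⁻¹·m²·s⁻⁵.

kg⁻¹·m²·s⁻⁵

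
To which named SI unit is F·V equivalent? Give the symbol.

F = kg⁻¹·m⁻²·s⁴·A².
V = kg·m²·s⁻³·A⁻¹.
Combining: F·V = (kg⁻¹·m⁻²·s⁴·A²) · (kg·m²·s⁻³·A⁻¹) = s·A.
s·A is the base-SI form of the coulomb.

C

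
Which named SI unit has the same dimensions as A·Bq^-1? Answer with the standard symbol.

Bq = 1/s = s⁻¹ (activity is decays per second).
So Bq⁻¹ = s.
Combining: A·Bq⁻¹ = A · s = s·A.
s·A is the base-SI form of the coulomb.

C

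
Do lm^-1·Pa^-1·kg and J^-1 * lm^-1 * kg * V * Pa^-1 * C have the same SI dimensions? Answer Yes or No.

Left side:
  lm = cd.
  So lm⁻¹ = cd⁻¹.
  Pa = kg·m⁻¹·s⁻².
  So Pa⁻¹ = kg⁻¹·m·s².
  Combining: lm⁻¹·Pa⁻¹·kg = cd⁻¹ · (kg⁻¹·m·s²) · kg = m·s²·cd⁻¹.
Right side:
  J = N·m (work = force × distance),
      = kg·m²·s⁻².
  So J⁻¹ = kg⁻¹·m⁻²·s².
  lm = cd·sr = cd (luminous flux; sr is dimensionless).
  So lm⁻¹ = cd⁻¹.
  V = W/A (potential = power per current),
      = kg·m²·s⁻³·A⁻¹.
  Pa = N/m² (pressure = force per area),
      = kg·m⁻¹·s⁻².
  So Pa⁻¹ = kg⁻¹·m·s².
  C = A·s = s·A (charge = current × time).
  Combining: J⁻¹·lm⁻¹·kg·V·Pa⁻¹·C = (kg⁻¹·m⁻²·s²) · cd⁻¹ · kg · (kg·m²·s⁻³·A⁻¹) · (kg⁻¹·m·s²) · (s·A) = m·s²·cd⁻¹.
Both reduce to m·s²·cd⁻¹.

Yes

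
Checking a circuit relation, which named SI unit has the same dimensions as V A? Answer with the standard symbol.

V = W/A (potential = power per current),
    = kg·m²·s⁻³·A⁻¹.
Combining: V·A = (kg·m²·s⁻³·A⁻¹) · A = kg·m²·s⁻³.
kg·m²·s⁻³ is the base-SI form of the watt.

W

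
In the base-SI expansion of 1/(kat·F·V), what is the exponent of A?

-1

kat = s⁻¹·mol.
So kat⁻¹ = s·mol⁻¹.
F = kg⁻¹·m⁻²·s⁴·A².
So F⁻¹ = kg·m²·s⁻⁴·A⁻².
V = kg·m²·s⁻³·A⁻¹.
So V⁻¹ = kg⁻¹·m⁻²·s³·A.
Combining: kat⁻¹·F⁻¹·V⁻¹ = (s·mol⁻¹) · (kg·m²·s⁻⁴·A⁻²) · (kg⁻¹·m⁻²·s³·A) = A⁻¹·mol⁻¹.
The exponent of A is -1.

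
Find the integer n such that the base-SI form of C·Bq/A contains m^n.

C = A·s = s·A (charge = current × time).
Bq = 1/s = s⁻¹ (activity is decays per second).
Combining: A⁻¹·C·Bq = A⁻¹ · (s·A) · s⁻¹ = 1.
The exponent of m is 0.

0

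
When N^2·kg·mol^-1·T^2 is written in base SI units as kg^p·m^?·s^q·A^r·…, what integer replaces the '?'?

2

N = kg·m/s² = kg·m·s⁻² (force = mass × acceleration).
So N² = kg²·m²·s⁻⁴.
T = Wb/m² (flux density = flux per area),
    = kg·s⁻²·A⁻¹.
So T² = kg²·s⁻⁴·A⁻².
Combining: N²·kg·mol⁻¹·T² = (kg²·m²·s⁻⁴) · kg · mol⁻¹ · (kg²·s⁻⁴·A⁻²) = kg⁵·m²·s⁻⁸·A⁻²·mol⁻¹.
The exponent of m is 2.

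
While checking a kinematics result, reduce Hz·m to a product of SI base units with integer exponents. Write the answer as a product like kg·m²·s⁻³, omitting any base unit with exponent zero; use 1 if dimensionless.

Hz = s⁻¹.
Combining: Hz·m = s⁻¹ · m = m·s⁻¹.

m·s⁻¹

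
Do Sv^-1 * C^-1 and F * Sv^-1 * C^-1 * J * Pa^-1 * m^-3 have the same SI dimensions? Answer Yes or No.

No

Left side:
  Sv = J/kg (equivalent dose = energy per mass),
      = m²·s⁻².
  So Sv⁻¹ = m⁻²·s².
  C = A·s = s·A (charge = current × time).
  So C⁻¹ = s⁻¹·A⁻¹.
  Combining: Sv⁻¹·C⁻¹ = (m⁻²·s²) · (s⁻¹·A⁻¹) = m⁻²·s·A⁻¹.
Right side:
  F = C/V (capacitance = charge per voltage),
      = A·s/(kg·m²·s⁻³·A⁻¹) (substituting C and V),
      = kg⁻¹·m⁻²·s⁴·A².
  Sv = J/kg (equivalent dose = energy per mass),
      = m²·s⁻².
  So Sv⁻¹ = m⁻²·s².
  C = A·s = s·A (charge = current × time).
  So C⁻¹ = s⁻¹·A⁻¹.
  J = N·m (work = force × distance),
      = kg·m²·s⁻².
  Pa = N/m² (pressure = force per area),
      = kg·m⁻¹·s⁻².
  So Pa⁻¹ = kg⁻¹·m·s².
  Combining: F·Sv⁻¹·C⁻¹·J·Pa⁻¹·m⁻³ = (kg⁻¹·m⁻²·s⁴·A²) · (m⁻²·s²) · (s⁻¹·A⁻¹) · (kg·m²·s⁻²) · (kg⁻¹·m·s²) · m⁻³ = kg⁻¹·m⁻⁴·s⁵·A.
Left is m⁻²·s·A⁻¹; right is kg⁻¹·m⁻⁴·s⁵·A — different.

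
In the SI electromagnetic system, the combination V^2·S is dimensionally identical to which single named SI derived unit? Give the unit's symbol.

W

V = kg·m²·s⁻³·A⁻¹.
So V² = kg²·m⁴·s⁻⁶·A⁻².
S = kg⁻¹·m⁻²·s³·A².
Combining: V²·S = (kg²·m⁴·s⁻⁶·A⁻²) · (kg⁻¹·m⁻²·s³·A²) = kg·m²·s⁻³.
kg·m²·s⁻³ is the base-SI form of the watt.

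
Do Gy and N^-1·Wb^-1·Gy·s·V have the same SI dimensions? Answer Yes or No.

No

Left side:
  Gy = J/kg (absorbed dose = energy per mass),
      = m²·s⁻².
Right side:
  N = kg·m·s⁻².
  So N⁻¹ = kg⁻¹·m⁻¹·s².
  Wb = kg·m²·s⁻²·A⁻¹.
  So Wb⁻¹ = kg⁻¹·m⁻²·s²·A.
  Gy = m²·s⁻².
  V = kg·m²·s⁻³·A⁻¹.
  Combining: N⁻¹·Wb⁻¹·Gy·s·V = (kg⁻¹·m⁻¹·s²) · (kg⁻¹·m⁻²·s²·A) · (m²·s⁻²) · s · (kg·m²·s⁻³·A⁻¹) = kg⁻¹·m.
Left is m²·s⁻²; right is kg⁻¹·m — different.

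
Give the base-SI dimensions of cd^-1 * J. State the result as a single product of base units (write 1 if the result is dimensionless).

kg·m²·s⁻²·cd⁻¹

J = kg·m²·s⁻².
Combining: cd⁻¹·J = cd⁻¹ · (kg·m²·s⁻²) = kg·m²·s⁻²·cd⁻¹.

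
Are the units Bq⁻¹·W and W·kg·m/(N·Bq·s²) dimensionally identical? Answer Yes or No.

Yes

Left side:
  Bq = 1/s = s⁻¹ (activity is decays per second).
  So Bq⁻¹ = s.
  W = J/s (power = energy per time),
      = kg·m²·s⁻³.
  Combining: Bq⁻¹·W = s · (kg·m²·s⁻³) = kg·m²·s⁻².
Right side:
  W = kg·m²·s⁻³.
  N = kg·m·s⁻².
  So N⁻¹ = kg⁻¹·m⁻¹·s².
  Bq = s⁻¹.
  So Bq⁻¹ = s.
  Combining: W·kg·N⁻¹·Bq⁻¹·m·s⁻² = (kg·m²·s⁻³) · kg · (kg⁻¹·m⁻¹·s²) · s · m · s⁻² = kg·m²·s⁻².
Both reduce to kg·m²·s⁻².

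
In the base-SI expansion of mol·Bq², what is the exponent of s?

Bq = 1/s = s⁻¹ (activity is decays per second).
So Bq² = s⁻².
Combining: mol·Bq² = mol · s⁻² = s⁻²·mol.
The exponent of s is -2.

-2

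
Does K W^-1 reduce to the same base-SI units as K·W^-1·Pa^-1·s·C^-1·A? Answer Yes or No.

Left side:
  W = J/s (power = energy per time),
      = kg·m²·s⁻³.
  So W⁻¹ = kg⁻¹·m⁻²·s³.
  Combining: K·W⁻¹ = K · (kg⁻¹·m⁻²·s³) = kg⁻¹·m⁻²·s³·K.
Right side:
  W = J/s (power = energy per time),
      = kg·m²·s⁻³.
  So W⁻¹ = kg⁻¹·m⁻²·s³.
  Pa = N/m² (pressure = force per area),
      = kg·m⁻¹·s⁻².
  So Pa⁻¹ = kg⁻¹·m·s².
  C = A·s = s·A (charge = current × time).
  So C⁻¹ = s⁻¹·A⁻¹.
  Combining: K·W⁻¹·Pa⁻¹·s·C⁻¹·A = K · (kg⁻¹·m⁻²·s³) · (kg⁻¹·m·s²) · s · (s⁻¹·A⁻¹) · A = kg⁻²·m⁻¹·s⁵·K.
Left is kg⁻¹·m⁻²·s³·K; right is kg⁻²·m⁻¹·s⁵·K — different.

No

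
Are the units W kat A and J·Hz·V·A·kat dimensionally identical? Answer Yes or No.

Left side:
  W = kg·m²·s⁻³.
  kat = s⁻¹·mol.
  Combining: W·kat·A = (kg·m²·s⁻³) · (s⁻¹·mol) · A = kg·m²·s⁻⁴·A·mol.
Right side:
  J = N·m (work = force × distance),
      = kg·m²·s⁻².
  Hz = 1/s = s⁻¹ (frequency is cycles per second).
  V = W/A (potential = power per current),
      = kg·m²·s⁻³·A⁻¹.
  kat = mol/s = s⁻¹·mol (catalytic activity).
  Combining: J·Hz·V·A·kat = (kg·m²·s⁻²) · s⁻¹ · (kg·m²·s⁻³·A⁻¹) · A · (s⁻¹·mol) = kg²·m⁴·s⁻⁷·mol.
Left is kg·m²·s⁻⁴·A·mol; right is kg²·m⁴·s⁻⁷·mol — different.

No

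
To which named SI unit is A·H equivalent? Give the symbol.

Wb

H = Wb/A (inductance = flux per current),
    = kg·m²·s⁻²·A⁻².
Combining: A·H = A · (kg·m²·s⁻²·A⁻²) = kg·m²·s⁻²·A⁻¹.
kg·m²·s⁻²·A⁻¹ is the base-SI form of the weber.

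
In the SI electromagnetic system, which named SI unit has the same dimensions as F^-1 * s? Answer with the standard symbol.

F = kg⁻¹·m⁻²·s⁴·A².
So F⁻¹ = kg·m²·s⁻⁴·A⁻².
Combining: F⁻¹·s = (kg·m²·s⁻⁴·A⁻²) · s = kg·m²·s⁻³·A⁻².
kg·m²·s⁻³·A⁻² is the base-SI form of the ohm.

Ω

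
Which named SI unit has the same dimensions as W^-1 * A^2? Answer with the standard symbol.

S

W = J/s (power = energy per time),
    = kg·m²·s⁻³.
So W⁻¹ = kg⁻¹·m⁻²·s³.
Combining: W⁻¹·A² = (kg⁻¹·m⁻²·s³) · A² = kg⁻¹·m⁻²·s³·A².
kg⁻¹·m⁻²·s³·A² is the base-SI form of the siemens.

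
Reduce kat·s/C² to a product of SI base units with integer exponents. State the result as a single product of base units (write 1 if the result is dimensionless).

C = A·s = s·A (charge = current × time).
So C⁻² = s⁻²·A⁻².
kat = mol/s = s⁻¹·mol (catalytic activity).
Combining: C⁻²·kat·s = (s⁻²·A⁻²) · (s⁻¹·mol) · s = s⁻²·A⁻²·mol.

s⁻²·A⁻²·mol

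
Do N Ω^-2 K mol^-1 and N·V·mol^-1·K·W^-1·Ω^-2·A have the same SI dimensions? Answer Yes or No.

Yes

Left side:
  N = kg·m/s² = kg·m·s⁻² (force = mass × acceleration).
  Ω = V/A (resistance = voltage per current),
      = kg·m²·s⁻³·A⁻².
  So Ω⁻² = kg⁻²·m⁻⁴·s⁶·A⁴.
  Combining: N·Ω⁻²·K·mol⁻¹ = (kg·m·s⁻²) · (kg⁻²·m⁻⁴·s⁶·A⁴) · K · mol⁻¹ = kg⁻¹·m⁻³·s⁴·A⁴·K·mol⁻¹.
Right side:
  N = kg·m·s⁻².
  V = kg·m²·s⁻³·A⁻¹.
  W = kg·m²·s⁻³.
  So W⁻¹ = kg⁻¹·m⁻²·s³.
  Ω = kg·m²·s⁻³·A⁻².
  So Ω⁻² = kg⁻²·m⁻⁴·s⁶·A⁴.
  Combining: N·V·mol⁻¹·K·W⁻¹·Ω⁻²·A = (kg·m·s⁻²) · (kg·m²·s⁻³·A⁻¹) · mol⁻¹ · K · (kg⁻¹·m⁻²·s³) · (kg⁻²·m⁻⁴·s⁶·A⁴) · A = kg⁻¹·m⁻³·s⁴·A⁴·K·mol⁻¹.
Both reduce to kg⁻¹·m⁻³·s⁴·A⁴·K·mol⁻¹.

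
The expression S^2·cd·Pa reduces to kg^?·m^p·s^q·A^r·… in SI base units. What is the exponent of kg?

S = kg⁻¹·m⁻²·s³·A².
So S² = kg⁻²·m⁻⁴·s⁶·A⁴.
Pa = kg·m⁻¹·s⁻².
Combining: S²·cd·Pa = (kg⁻²·m⁻⁴·s⁶·A⁴) · cd · (kg·m⁻¹·s⁻²) = kg⁻¹·m⁻⁵·s⁴·A⁴·cd.
The exponent of kg is -1.

-1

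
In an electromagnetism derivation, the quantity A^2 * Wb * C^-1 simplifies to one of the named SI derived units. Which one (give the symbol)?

Wb = V·s (flux: a volt is a weber per second),
    = kg·m²·s⁻²·A⁻¹.
C = A·s = s·A (charge = current × time).
So C⁻¹ = s⁻¹·A⁻¹.
Combining: A²·Wb·C⁻¹ = A² · (kg·m²·s⁻²·A⁻¹) · (s⁻¹·A⁻¹) = kg·m²·s⁻³.
kg·m²·s⁻³ is the base-SI form of the watt.

W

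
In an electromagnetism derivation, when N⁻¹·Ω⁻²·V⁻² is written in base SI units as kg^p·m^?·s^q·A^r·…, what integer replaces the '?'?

-9

N = kg·m/s² = kg·m·s⁻² (force = mass × acceleration).
So N⁻¹ = kg⁻¹·m⁻¹·s².
Ω = V/A (resistance = voltage per current),
    = kg·m²·s⁻³·A⁻².
So Ω⁻² = kg⁻²·m⁻⁴·s⁶·A⁴.
V = W/A (potential = power per current),
    = kg·m²·s⁻³·A⁻¹.
So V⁻² = kg⁻²·m⁻⁴·s⁶·A².
Combining: N⁻¹·Ω⁻²·V⁻² = (kg⁻¹·m⁻¹·s²) · (kg⁻²·m⁻⁴·s⁶·A⁴) · (kg⁻²·m⁻⁴·s⁶·A²) = kg⁻⁵·m⁻⁹·s¹⁴·A⁶.
The exponent of m is -9.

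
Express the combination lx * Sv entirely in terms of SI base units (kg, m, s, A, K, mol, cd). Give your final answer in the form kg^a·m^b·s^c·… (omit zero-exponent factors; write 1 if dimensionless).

s⁻²·cd

lx = lm/m² (illuminance = luminous flux per area),
    = m⁻²·cd.
Sv = J/kg (equivalent dose = energy per mass),
    = m²·s⁻².
Combining: lx·Sv = (m⁻²·cd) · (m²·s⁻²) = s⁻²·cd.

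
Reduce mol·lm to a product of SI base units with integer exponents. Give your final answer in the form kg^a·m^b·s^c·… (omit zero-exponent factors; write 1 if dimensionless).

lm = cd.
Combining: mol·lm = mol · cd = mol·cd.

mol·cd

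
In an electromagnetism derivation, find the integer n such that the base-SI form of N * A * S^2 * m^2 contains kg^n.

N = kg·m/s² = kg·m·s⁻² (force = mass × acceleration).
S = 1/Ω (conductance is reciprocal resistance),
    = kg⁻¹·m⁻²·s³·A².
So S² = kg⁻²·m⁻⁴·s⁶·A⁴.
Combining: N·A·S²·m² = (kg·m·s⁻²) · A · (kg⁻²·m⁻⁴·s⁶·A⁴) · m² = kg⁻¹·m⁻¹·s⁴·A⁵.
The exponent of kg is -1.

-1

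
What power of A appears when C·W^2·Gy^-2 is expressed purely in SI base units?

1

C = A·s = s·A (charge = current × time).
W = J/s (power = energy per time),
    = kg·m²·s⁻³.
So W² = kg²·m⁴·s⁻⁶.
Gy = J/kg (absorbed dose = energy per mass),
    = m²·s⁻².
So Gy⁻² = m⁻⁴·s⁴.
Combining: C·W²·Gy⁻² = (s·A) · (kg²·m⁴·s⁻⁶) · (m⁻⁴·s⁴) = kg²·s⁻¹·A.
The exponent of A is 1.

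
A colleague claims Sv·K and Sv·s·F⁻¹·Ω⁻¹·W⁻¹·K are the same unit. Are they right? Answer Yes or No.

No

Left side:
  Sv = m²·s⁻².
  Combining: Sv·K = (m²·s⁻²) · K = m²·s⁻²·K.
Right side:
  Sv = J/kg (equivalent dose = energy per mass),
      = m²·s⁻².
  F = C/V (capacitance = charge per voltage),
      = A·s/(kg·m²·s⁻³·A⁻¹) (substituting C and V),
      = kg⁻¹·m⁻²·s⁴·A².
  So F⁻¹ = kg·m²·s⁻⁴·A⁻².
  Ω = V/A (resistance = voltage per current),
      = kg·m²·s⁻³·A⁻².
  So Ω⁻¹ = kg⁻¹·m⁻²·s³·A².
  W = J/s (power = energy per time),
      = kg·m²·s⁻³.
  So W⁻¹ = kg⁻¹·m⁻²·s³.
  Combining: Sv·s·F⁻¹·Ω⁻¹·W⁻¹·K = (m²·s⁻²) · s · (kg·m²·s⁻⁴·A⁻²) · (kg⁻¹·m⁻²·s³·A²) · (kg⁻¹·m⁻²·s³) · K = kg⁻¹·s·K.
Left is m²·s⁻²·K; right is kg⁻¹·s·K — different.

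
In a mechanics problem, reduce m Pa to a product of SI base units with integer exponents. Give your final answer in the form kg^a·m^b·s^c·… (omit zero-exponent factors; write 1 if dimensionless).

Pa = N/m² (pressure = force per area),
    = kg·m⁻¹·s⁻².
Combining: m·Pa = m · (kg·m⁻¹·s⁻²) = kg·s⁻².

kg·s⁻²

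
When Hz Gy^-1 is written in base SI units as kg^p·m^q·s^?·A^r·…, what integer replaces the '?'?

1

Hz = 1/s = s⁻¹ (frequency is cycles per second).
Gy = J/kg (absorbed dose = energy per mass),
    = m²·s⁻².
So Gy⁻¹ = m⁻²·s².
Combining: Hz·Gy⁻¹ = s⁻¹ · (m⁻²·s²) = m⁻²·s.
The exponent of s is 1.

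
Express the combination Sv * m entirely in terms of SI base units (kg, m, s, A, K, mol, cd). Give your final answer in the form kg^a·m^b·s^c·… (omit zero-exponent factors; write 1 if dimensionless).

Sv = J/kg (equivalent dose = energy per mass),
    = m²·s⁻².
Combining: Sv·m = (m²·s⁻²) · m = m³·s⁻².

m³·s⁻²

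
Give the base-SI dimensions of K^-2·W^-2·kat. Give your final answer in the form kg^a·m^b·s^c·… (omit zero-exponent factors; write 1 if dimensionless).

W = J/s (power = energy per time),
    = kg·m²·s⁻³.
So W⁻² = kg⁻²·m⁻⁴·s⁶.
kat = mol/s = s⁻¹·mol (catalytic activity).
Combining: K⁻²·W⁻²·kat = K⁻² · (kg⁻²·m⁻⁴·s⁶) · (s⁻¹·mol) = kg⁻²·m⁻⁴·s⁵·K⁻²·mol.

kg⁻²·m⁻⁴·s⁵·K⁻²·mol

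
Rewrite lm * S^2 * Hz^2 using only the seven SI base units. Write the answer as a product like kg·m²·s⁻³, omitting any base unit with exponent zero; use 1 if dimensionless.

lm = cd.
S = kg⁻¹·m⁻²·s³·A².
So S² = kg⁻²·m⁻⁴·s⁶·A⁴.
Hz = s⁻¹.
So Hz² = s⁻².
Combining: lm·S²·Hz² = cd · (kg⁻²·m⁻⁴·s⁶·A⁴) · s⁻² = kg⁻²·m⁻⁴·s⁴·A⁴·cd.

kg⁻²·m⁻⁴·s⁴·A⁴·cd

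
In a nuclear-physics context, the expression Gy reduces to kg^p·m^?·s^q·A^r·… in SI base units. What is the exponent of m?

Gy = J/kg (absorbed dose = energy per mass),
    = m²·s⁻².
The exponent of m is 2.

2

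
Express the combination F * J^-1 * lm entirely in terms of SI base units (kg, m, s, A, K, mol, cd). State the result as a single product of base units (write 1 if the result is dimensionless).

F = C/V (capacitance = charge per voltage),
    = A·s/(kg·m²·s⁻³·A⁻¹) (substituting C and V),
    = kg⁻¹·m⁻²·s⁴·A².
J = N·m (work = force × distance),
    = kg·m²·s⁻².
So J⁻¹ = kg⁻¹·m⁻²·s².
lm = cd·sr = cd (luminous flux; sr is dimensionless).
Combining: F·J⁻¹·lm = (kg⁻¹·m⁻²·s⁴·A²) · (kg⁻¹·m⁻²·s²) · cd = kg⁻²·m⁻⁴·s⁶·A²·cd.

kg⁻²·m⁻⁴·s⁶·A²·cd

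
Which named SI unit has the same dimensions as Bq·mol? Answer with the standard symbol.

Bq = 1/s = s⁻¹ (activity is decays per second).
Combining: Bq·mol = s⁻¹ · mol = s⁻¹·mol.
s⁻¹·mol is the base-SI form of the katal.

kat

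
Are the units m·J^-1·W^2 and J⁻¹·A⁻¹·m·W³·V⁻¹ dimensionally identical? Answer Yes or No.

Left side:
  J = kg·m²·s⁻².
  So J⁻¹ = kg⁻¹·m⁻²·s².
  W = kg·m²·s⁻³.
  So W² = kg²·m⁴·s⁻⁶.
  Combining: m·J⁻¹·W² = m · (kg⁻¹·m⁻²·s²) · (kg²·m⁴·s⁻⁶) = kg·m³·s⁻⁴.
Right side:
  J = N·m (work = force × distance),
      = kg·m²·s⁻².
  So J⁻¹ = kg⁻¹·m⁻²·s².
  W = J/s (power = energy per time),
      = kg·m²·s⁻³.
  So W³ = kg³·m⁶·s⁻⁹.
  V = W/A (potential = power per current),
      = kg·m²·s⁻³·A⁻¹.
  So V⁻¹ = kg⁻¹·m⁻²·s³·A.
  Combining: J⁻¹·A⁻¹·m·W³·V⁻¹ = (kg⁻¹·m⁻²·s²) · A⁻¹ · m · (kg³·m⁶·s⁻⁹) · (kg⁻¹·m⁻²·s³·A) = kg·m³·s⁻⁴.
Both reduce to kg·m³·s⁻⁴.

Yes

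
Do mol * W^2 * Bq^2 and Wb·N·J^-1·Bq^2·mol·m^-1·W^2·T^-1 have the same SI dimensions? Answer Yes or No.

Yes

Left side:
  W = J/s (power = energy per time),
      = kg·m²·s⁻³.
  So W² = kg²·m⁴·s⁻⁶.
  Bq = 1/s = s⁻¹ (activity is decays per second).
  So Bq² = s⁻².
  Combining: mol·W²·Bq² = mol · (kg²·m⁴·s⁻⁶) · s⁻² = kg²·m⁴·s⁻⁸·mol.
Right side:
  Wb = V·s (flux: a volt is a weber per second),
      = kg·m²·s⁻²·A⁻¹.
  N = kg·m/s² = kg·m·s⁻² (force = mass × acceleration).
  J = N·m (work = force × distance),
      = kg·m²·s⁻².
  So J⁻¹ = kg⁻¹·m⁻²·s².
  Bq = 1/s = s⁻¹ (activity is decays per second).
  So Bq² = s⁻².
  W = J/s (power = energy per time),
      = kg·m²·s⁻³.
  So W² = kg²·m⁴·s⁻⁶.
  T = Wb/m² (flux density = flux per area),
      = kg·s⁻²·A⁻¹.
  So T⁻¹ = kg⁻¹·s²·A.
  Combining: Wb·N·J⁻¹·Bq²·mol·m⁻¹·W²·T⁻¹ = (kg·m²·s⁻²·A⁻¹) · (kg·m·s⁻²) · (kg⁻¹·m⁻²·s²) · s⁻² · mol · m⁻¹ · (kg²·m⁴·s⁻⁶) · (kg⁻¹·s²·A) = kg²·m⁴·s⁻⁸·mol.
Both reduce to kg²·m⁴·s⁻⁸·mol.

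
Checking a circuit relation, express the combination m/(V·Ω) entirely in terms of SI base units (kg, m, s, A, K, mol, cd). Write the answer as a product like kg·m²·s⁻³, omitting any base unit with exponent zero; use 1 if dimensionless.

kg⁻²·m⁻³·s⁶·A³

V = W/A (potential = power per current),
    = kg·m²·s⁻³·A⁻¹.
So V⁻¹ = kg⁻¹·m⁻²·s³·A.
Ω = V/A (resistance = voltage per current),
    = kg·m²·s⁻³·A⁻².
So Ω⁻¹ = kg⁻¹·m⁻²·s³·A².
Combining: V⁻¹·Ω⁻¹·m = (kg⁻¹·m⁻²·s³·A) · (kg⁻¹·m⁻²·s³·A²) · m = kg⁻²·m⁻³·s⁶·A³.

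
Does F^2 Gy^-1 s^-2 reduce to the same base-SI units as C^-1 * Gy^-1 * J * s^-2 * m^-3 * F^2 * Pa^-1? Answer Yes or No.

Left side:
  F = kg⁻¹·m⁻²·s⁴·A².
  So F² = kg⁻²·m⁻⁴·s⁸·A⁴.
  Gy = m²·s⁻².
  So Gy⁻¹ = m⁻²·s².
  Combining: F²·Gy⁻¹·s⁻² = (kg⁻²·m⁻⁴·s⁸·A⁴) · (m⁻²·s²) · s⁻² = kg⁻²·m⁻⁶·s⁸·A⁴.
Right side:
  C = A·s = s·A (charge = current × time).
  So C⁻¹ = s⁻¹·A⁻¹.
  Gy = J/kg (absorbed dose = energy per mass),
      = m²·s⁻².
  So Gy⁻¹ = m⁻²·s².
  J = N·m (work = force × distance),
      = kg·m²·s⁻².
  F = C/V (capacitance = charge per voltage),
      = A·s/(kg·m²·s⁻³·A⁻¹) (substituting C and V),
      = kg⁻¹·m⁻²·s⁴·A².
  So F² = kg⁻²·m⁻⁴·s⁸·A⁴.
  Pa = N/m² (pressure = force per area),
      = kg·m⁻¹·s⁻².
  So Pa⁻¹ = kg⁻¹·m·s².
  Combining: C⁻¹·Gy⁻¹·J·s⁻²·m⁻³·F²·Pa⁻¹ = (s⁻¹·A⁻¹) · (m⁻²·s²) · (kg·m²·s⁻²) · s⁻² · m⁻³ · (kg⁻²·m⁻⁴·s⁸·A⁴) · (kg⁻¹·m·s²) = kg⁻²·m⁻⁶·s⁷·A³.
Left is kg⁻²·m⁻⁶·s⁸·A⁴; right is kg⁻²·m⁻⁶·s⁷·A³ — different.

No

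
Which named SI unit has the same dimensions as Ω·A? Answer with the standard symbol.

Ω = V/A (resistance = voltage per current),
    = kg·m²·s⁻³·A⁻².
Combining: Ω·A = (kg·m²·s⁻³·A⁻²) · A = kg·m²·s⁻³·A⁻¹.
kg·m²·s⁻³·A⁻¹ is the base-SI form of the volt.

V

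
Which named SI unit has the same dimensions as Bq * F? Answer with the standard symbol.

Bq = 1/s = s⁻¹ (activity is decays per second).
F = C/V (capacitance = charge per voltage),
    = A·s/(kg·m²·s⁻³·A⁻¹) (substituting C and V),
    = kg⁻¹·m⁻²·s⁴·A².
Combining: Bq·F = s⁻¹ · (kg⁻¹·m⁻²·s⁴·A²) = kg⁻¹·m⁻²·s³·A².
kg⁻¹·m⁻²·s³·A² is the base-SI form of the siemens.

S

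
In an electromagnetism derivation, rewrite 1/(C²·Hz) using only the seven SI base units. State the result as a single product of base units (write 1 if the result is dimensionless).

s⁻¹·A⁻²

C = A·s = s·A (charge = current × time).
So C⁻² = s⁻²·A⁻².
Hz = 1/s = s⁻¹ (frequency is cycles per second).
So Hz⁻¹ = s.
Combining: C⁻²·Hz⁻¹ = (s⁻²·A⁻²) · s = s⁻¹·A⁻².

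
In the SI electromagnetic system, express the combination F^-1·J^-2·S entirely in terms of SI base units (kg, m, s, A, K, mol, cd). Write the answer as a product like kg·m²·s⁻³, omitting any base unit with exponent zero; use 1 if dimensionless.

kg⁻²·m⁻⁴·s³

F = kg⁻¹·m⁻²·s⁴·A².
So F⁻¹ = kg·m²·s⁻⁴·A⁻².
J = kg·m²·s⁻².
So J⁻² = kg⁻²·m⁻⁴·s⁴.
S = kg⁻¹·m⁻²·s³·A².
Combining: F⁻¹·J⁻²·S = (kg·m²·s⁻⁴·A⁻²) · (kg⁻²·m⁻⁴·s⁴) · (kg⁻¹·m⁻²·s³·A²) = kg⁻²·m⁻⁴·s³.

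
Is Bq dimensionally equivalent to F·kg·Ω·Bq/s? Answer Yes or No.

Left side:
  Bq = 1/s = s⁻¹ (activity is decays per second).
Right side:
  F = kg⁻¹·m⁻²·s⁴·A².
  Ω = kg·m²·s⁻³·A⁻².
  Bq = s⁻¹.
  Combining: F·kg·Ω·s⁻¹·Bq = (kg⁻¹·m⁻²·s⁴·A²) · kg · (kg·m²·s⁻³·A⁻²) · s⁻¹ · s⁻¹ = kg·s⁻¹.
Left is s⁻¹; right is kg·s⁻¹ — different.

No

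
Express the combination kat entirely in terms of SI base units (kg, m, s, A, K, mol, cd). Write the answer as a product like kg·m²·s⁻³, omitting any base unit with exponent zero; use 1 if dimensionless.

kat = mol/s = s⁻¹·mol (catalytic activity).

s⁻¹·mol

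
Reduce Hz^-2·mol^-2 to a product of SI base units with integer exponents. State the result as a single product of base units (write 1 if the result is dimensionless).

s²·mol⁻²

Hz = s⁻¹.
So Hz⁻² = s².
Combining: Hz⁻²·mol⁻² = s² · mol⁻² = s²·mol⁻².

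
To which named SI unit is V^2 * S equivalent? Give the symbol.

V = W/A (potential = power per current),
    = kg·m²·s⁻³·A⁻¹.
So V² = kg²·m⁴·s⁻⁶·A⁻².
S = 1/Ω (conductance is reciprocal resistance),
    = kg⁻¹·m⁻²·s³·A².
Combining: V²·S = (kg²·m⁴·s⁻⁶·A⁻²) · (kg⁻¹·m⁻²·s³·A²) = kg·m²·s⁻³.
kg·m²·s⁻³ is the base-SI form of the watt.

W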